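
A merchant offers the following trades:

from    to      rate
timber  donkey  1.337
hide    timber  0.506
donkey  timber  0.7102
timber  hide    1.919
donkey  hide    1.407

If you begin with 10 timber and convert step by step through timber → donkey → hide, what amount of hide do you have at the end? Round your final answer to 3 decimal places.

18.812

10 timber × 1.337 = 13.37 donkey
13.37 donkey × 1.407 = 18.81159 hide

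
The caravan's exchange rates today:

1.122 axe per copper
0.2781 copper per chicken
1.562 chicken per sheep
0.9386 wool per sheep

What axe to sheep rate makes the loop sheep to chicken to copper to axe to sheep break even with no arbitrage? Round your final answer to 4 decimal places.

2.0518

Known legs of the cycle: 1.562 × 0.2781 × 1.122 = 0.4873880484
For no arbitrage the full-cycle product must be 1, so the missing rate is 1 / 0.4873880484 ≈ 2.051753.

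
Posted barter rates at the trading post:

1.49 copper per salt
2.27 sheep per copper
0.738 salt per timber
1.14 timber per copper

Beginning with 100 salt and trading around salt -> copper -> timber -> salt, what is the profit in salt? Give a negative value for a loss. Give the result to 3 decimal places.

25.357

100 salt × 1.49 = 149 copper
149 copper × 1.14 = 169.86 timber
169.86 timber × 0.738 = 125.35668 salt
Net change: 125.35668 − 100 = 25.35668 salt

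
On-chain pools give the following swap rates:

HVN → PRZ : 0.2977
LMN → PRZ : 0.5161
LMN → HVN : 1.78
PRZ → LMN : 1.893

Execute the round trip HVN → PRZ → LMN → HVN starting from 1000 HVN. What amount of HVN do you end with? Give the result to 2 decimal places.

1000 HVN × 0.2977 = 297.7 PRZ
297.7 PRZ × 1.893 = 563.5461 LMN
563.5461 LMN × 1.78 = 1003.112058 HVN

1003.11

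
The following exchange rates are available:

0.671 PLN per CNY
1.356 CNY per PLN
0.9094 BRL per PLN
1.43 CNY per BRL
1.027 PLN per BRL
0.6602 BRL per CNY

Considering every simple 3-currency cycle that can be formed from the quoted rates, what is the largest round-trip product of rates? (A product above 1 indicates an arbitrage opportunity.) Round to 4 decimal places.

0.9194

PLN→CNY→BRL→PLN: 1.356 × 0.6602 × 1.027 = 0.91940
PLN→BRL→CNY→PLN: 0.9094 × 1.43 × 0.671 = 0.87260
Maximum is PLN→CNY→BRL→PLN at 0.9194; no arbitrage — every cycle loses value.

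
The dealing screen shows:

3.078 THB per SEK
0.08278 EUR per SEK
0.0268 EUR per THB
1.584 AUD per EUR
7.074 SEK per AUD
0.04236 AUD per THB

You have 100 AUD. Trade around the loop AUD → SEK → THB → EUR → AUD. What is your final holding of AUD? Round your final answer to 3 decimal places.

92.432

100 AUD × 7.074 = 707.4 SEK
707.4 SEK × 3.078 = 2177.3772 THB
2177.3772 THB × 0.0268 = 58.35370896 EUR
58.35370896 EUR × 1.584 = 92.43227499264 AUD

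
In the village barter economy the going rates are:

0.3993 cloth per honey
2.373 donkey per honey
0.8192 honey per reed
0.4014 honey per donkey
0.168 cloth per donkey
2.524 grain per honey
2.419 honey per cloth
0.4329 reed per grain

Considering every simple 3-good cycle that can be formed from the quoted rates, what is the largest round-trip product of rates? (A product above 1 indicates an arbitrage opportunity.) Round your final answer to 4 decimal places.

0.9644

donkey→cloth→honey→donkey: 0.168 × 2.419 × 2.373 = 0.96437
honey→grain→reed→honey: 2.524 × 0.4329 × 0.8192 = 0.89509
Maximum is donkey→cloth→honey→donkey at 0.9644; no arbitrage — every cycle loses value.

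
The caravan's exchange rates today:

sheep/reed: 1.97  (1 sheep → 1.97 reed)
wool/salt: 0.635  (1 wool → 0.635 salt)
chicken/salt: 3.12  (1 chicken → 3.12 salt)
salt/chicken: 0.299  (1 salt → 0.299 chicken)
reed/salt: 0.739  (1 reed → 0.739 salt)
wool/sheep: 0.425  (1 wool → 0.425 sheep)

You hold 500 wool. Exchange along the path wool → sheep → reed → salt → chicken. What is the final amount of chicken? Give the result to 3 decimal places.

500 wool × 0.425 = 212.5 sheep
212.5 sheep × 1.97 = 418.625 reed
418.625 reed × 0.739 = 309.363875 salt
309.363875 salt × 0.299 = 92.499798625 chicken

92.500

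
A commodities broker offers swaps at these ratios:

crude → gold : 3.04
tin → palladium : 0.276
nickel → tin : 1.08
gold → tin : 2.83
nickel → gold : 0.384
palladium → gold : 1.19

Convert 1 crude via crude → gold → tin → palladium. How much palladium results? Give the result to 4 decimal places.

2.3745

1 crude × 3.04 = 3.04 gold
3.04 gold × 2.83 = 8.6032 tin
8.6032 tin × 0.276 = 2.3744832 palladium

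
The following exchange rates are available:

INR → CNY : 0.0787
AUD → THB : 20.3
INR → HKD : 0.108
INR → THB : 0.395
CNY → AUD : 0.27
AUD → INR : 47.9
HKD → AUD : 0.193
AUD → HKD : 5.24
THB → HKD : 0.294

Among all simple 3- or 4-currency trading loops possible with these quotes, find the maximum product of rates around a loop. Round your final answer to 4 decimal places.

1.1519

THB→HKD→AUD→THB: 0.294 × 0.193 × 20.3 = 1.15186
INR→THB→HKD→AUD→INR: 0.395 × 0.294 × 0.193 × 47.9 = 1.07359
INR→CNY→AUD→INR: 0.0787 × 0.27 × 47.9 = 1.01783
INR→HKD→AUD→INR: 0.108 × 0.193 × 47.9 = 0.99843
Maximum is THB→HKD→AUD→THB at 1.1519; arbitrage exists.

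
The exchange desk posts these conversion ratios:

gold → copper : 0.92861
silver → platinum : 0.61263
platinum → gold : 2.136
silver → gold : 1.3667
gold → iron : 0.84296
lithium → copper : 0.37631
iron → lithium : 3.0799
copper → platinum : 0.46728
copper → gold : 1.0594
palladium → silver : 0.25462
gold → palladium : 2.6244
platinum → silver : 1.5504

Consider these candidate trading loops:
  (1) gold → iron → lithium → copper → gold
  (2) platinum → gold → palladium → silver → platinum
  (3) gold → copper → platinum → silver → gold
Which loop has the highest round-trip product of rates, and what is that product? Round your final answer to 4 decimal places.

1.0350

(1) 0.84296 × 3.0799 × 0.37631 × 1.0594 = 1.03502
(2) 2.136 × 2.6244 × 0.25462 × 0.61263 = 0.87442
(3) 0.92861 × 0.46728 × 1.5504 × 1.3667 = 0.91945
Highest is cycle (1) at 1.0350 (>1, arbitrage).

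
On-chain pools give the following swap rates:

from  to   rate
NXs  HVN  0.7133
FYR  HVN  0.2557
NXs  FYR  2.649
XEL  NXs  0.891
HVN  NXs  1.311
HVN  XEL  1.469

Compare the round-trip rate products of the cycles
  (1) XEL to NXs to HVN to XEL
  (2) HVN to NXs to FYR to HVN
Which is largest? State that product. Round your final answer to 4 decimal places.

0.9336

(1) 0.891 × 0.7133 × 1.469 = 0.93362
(2) 1.311 × 2.649 × 0.2557 = 0.88800
Highest is cycle (1) at 0.9336 (≤1, no arbitrage).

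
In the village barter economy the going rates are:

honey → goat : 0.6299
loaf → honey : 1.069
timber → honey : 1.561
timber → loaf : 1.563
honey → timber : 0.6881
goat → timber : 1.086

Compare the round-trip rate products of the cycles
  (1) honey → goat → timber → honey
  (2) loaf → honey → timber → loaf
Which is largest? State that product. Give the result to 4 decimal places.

1.1497

(1) 0.6299 × 1.086 × 1.561 = 1.06784
(2) 1.069 × 0.6881 × 1.563 = 1.14971
Highest is cycle (2) at 1.1497 (>1, arbitrage).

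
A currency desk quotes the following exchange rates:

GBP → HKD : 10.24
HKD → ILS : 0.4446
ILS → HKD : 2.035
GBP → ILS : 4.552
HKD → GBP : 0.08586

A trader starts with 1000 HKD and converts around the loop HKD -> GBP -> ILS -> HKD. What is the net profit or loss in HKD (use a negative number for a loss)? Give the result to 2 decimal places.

-204.65

1000 HKD × 0.08586 = 85.86 GBP
85.86 GBP × 4.552 = 390.83472 ILS
390.83472 ILS × 2.035 = 795.3486552 HKD
Net change: 795.3486552 − 1000 = -204.6513448 HKD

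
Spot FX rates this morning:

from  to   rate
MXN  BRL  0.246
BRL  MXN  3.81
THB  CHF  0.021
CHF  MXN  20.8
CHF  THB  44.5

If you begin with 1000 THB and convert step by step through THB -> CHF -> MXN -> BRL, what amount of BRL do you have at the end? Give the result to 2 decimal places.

1000 THB × 0.021 = 21 CHF
21 CHF × 20.8 = 436.8 MXN
436.8 MXN × 0.246 = 107.4528 BRL

107.45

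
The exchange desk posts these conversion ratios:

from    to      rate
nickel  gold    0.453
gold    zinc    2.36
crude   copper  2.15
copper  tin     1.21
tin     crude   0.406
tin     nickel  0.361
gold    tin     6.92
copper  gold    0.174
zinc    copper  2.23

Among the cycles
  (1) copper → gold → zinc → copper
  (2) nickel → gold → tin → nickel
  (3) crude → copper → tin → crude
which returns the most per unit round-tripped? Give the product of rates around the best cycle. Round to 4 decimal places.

(1) 0.174 × 2.36 × 2.23 = 0.91573
(2) 0.453 × 6.92 × 0.361 = 1.13165
(3) 2.15 × 1.21 × 0.406 = 1.05621
Highest is cycle (2) at 1.1316 (>1, arbitrage).

1.1316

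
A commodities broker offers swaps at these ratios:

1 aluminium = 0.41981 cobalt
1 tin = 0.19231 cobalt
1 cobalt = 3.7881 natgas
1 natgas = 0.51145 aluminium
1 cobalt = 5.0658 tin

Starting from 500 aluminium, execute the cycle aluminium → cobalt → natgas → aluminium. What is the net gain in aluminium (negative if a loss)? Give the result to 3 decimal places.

500 aluminium × 0.41981 = 209.905 cobalt
209.905 cobalt × 3.7881 = 795.1411305 natgas
795.1411305 natgas × 0.51145 = 406.674931194225 aluminium
Net change: 406.674931194225 − 500 = -93.325068805775 aluminium

-93.325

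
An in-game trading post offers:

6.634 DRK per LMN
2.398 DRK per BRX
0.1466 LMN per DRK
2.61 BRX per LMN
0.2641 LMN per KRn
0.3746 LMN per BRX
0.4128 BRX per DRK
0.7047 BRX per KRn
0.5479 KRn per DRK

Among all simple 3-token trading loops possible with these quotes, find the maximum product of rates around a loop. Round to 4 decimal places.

DRK→BRX→LMN→DRK: 0.4128 × 0.3746 × 6.634 = 1.02585
DRK→KRn→LMN→DRK: 0.5479 × 0.2641 × 6.634 = 0.95994
DRK→KRn→BRX→DRK: 0.5479 × 0.7047 × 2.398 = 0.92588
DRK→LMN→BRX→DRK: 0.1466 × 2.61 × 2.398 = 0.91754
Maximum is DRK→BRX→LMN→DRK at 1.0258; arbitrage exists.

1.0258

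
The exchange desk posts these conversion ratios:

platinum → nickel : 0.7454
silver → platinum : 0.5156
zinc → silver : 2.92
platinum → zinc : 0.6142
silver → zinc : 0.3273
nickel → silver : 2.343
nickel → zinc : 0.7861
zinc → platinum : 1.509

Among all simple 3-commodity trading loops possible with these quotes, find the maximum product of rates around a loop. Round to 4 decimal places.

0.9247

silver→platinum→zinc→silver: 0.5156 × 0.6142 × 2.92 = 0.92471
silver→platinum→nickel→silver: 0.5156 × 0.7454 × 2.343 = 0.90048
nickel→zinc→platinum→nickel: 0.7861 × 1.509 × 0.7454 = 0.88421
Maximum is silver→platinum→zinc→silver at 0.9247; no arbitrage — every cycle loses value.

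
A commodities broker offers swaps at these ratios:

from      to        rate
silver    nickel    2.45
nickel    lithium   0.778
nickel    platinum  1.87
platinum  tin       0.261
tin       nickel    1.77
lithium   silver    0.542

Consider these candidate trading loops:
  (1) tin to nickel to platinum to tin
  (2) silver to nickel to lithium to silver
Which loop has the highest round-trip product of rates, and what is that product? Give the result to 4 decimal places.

(1) 1.77 × 1.87 × 0.261 = 0.86388
(2) 2.45 × 0.778 × 0.542 = 1.03311
Highest is cycle (2) at 1.0331 (>1, arbitrage).

1.0331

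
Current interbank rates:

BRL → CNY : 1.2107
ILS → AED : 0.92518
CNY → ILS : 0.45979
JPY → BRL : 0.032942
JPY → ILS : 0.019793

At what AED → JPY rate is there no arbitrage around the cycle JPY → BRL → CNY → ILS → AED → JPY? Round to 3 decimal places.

Known legs of the cycle: 0.032942 × 1.2107 × 0.45979 × 0.92518 = 0.01696571873021802868
For no arbitrage the full-cycle product must be 1, so the missing rate is 1 / 0.01696571873021802868 ≈ 58.94239.

58.942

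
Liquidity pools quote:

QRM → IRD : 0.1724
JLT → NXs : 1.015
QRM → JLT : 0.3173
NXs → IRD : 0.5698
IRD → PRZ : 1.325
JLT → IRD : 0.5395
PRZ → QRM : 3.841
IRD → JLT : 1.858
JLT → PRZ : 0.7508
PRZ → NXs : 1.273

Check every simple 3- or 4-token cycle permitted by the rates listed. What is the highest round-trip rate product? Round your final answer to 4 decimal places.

IRD→JLT→NXs→IRD: 1.858 × 1.015 × 0.5698 = 1.07457
IRD→JLT→PRZ→NXs→IRD: 1.858 × 0.7508 × 1.273 × 0.5698 = 1.01186
IRD→PRZ→NXs→IRD: 1.325 × 1.273 × 0.5698 = 0.96110
QRM→IRD→JLT→PRZ→QRM: 0.1724 × 1.858 × 0.7508 × 3.841 = 0.92374
QRM→JLT→PRZ→QRM: 0.3173 × 0.7508 × 3.841 = 0.91504
QRM→IRD→PRZ→QRM: 0.1724 × 1.325 × 3.841 = 0.87740
QRM→JLT→IRD→PRZ→QRM: 0.3173 × 0.5395 × 1.325 × 3.841 = 0.87121
Maximum is IRD→JLT→NXs→IRD at 1.0746; arbitrage exists.

1.0746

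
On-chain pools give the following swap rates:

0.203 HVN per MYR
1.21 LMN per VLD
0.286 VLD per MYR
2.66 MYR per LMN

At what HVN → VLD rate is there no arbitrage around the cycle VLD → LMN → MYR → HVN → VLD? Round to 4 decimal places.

Known legs of the cycle: 1.21 × 2.66 × 0.203 = 0.6533758
For no arbitrage the full-cycle product must be 1, so the missing rate is 1 / 0.6533758 ≈ 1.530513.

1.5305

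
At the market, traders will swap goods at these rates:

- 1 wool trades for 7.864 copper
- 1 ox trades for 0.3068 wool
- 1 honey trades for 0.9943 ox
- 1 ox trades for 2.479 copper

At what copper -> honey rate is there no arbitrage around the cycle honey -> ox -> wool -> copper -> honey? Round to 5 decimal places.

Known legs of the cycle: 0.9943 × 0.3068 × 7.864 = 2.39892295136
For no arbitrage the full-cycle product must be 1, so the missing rate is 1 / 2.39892295136 ≈ 0.4168537.

0.41685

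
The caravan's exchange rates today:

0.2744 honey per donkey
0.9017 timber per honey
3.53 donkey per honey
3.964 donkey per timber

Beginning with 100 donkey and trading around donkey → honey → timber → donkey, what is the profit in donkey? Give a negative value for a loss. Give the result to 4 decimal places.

-1.9201

100 donkey × 0.2744 = 27.44 honey
27.44 honey × 0.9017 = 24.742648 timber
24.742648 timber × 3.964 = 98.079856672 donkey
Net change: 98.079856672 − 100 = -1.920143328 donkey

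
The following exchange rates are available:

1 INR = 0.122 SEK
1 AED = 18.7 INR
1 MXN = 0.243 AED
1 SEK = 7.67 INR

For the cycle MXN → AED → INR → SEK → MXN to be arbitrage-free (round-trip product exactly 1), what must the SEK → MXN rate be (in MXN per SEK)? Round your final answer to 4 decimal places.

Known legs of the cycle: 0.243 × 18.7 × 0.122 = 0.5543802
For no arbitrage the full-cycle product must be 1, so the missing rate is 1 / 0.5543802 ≈ 1.803816.

1.8038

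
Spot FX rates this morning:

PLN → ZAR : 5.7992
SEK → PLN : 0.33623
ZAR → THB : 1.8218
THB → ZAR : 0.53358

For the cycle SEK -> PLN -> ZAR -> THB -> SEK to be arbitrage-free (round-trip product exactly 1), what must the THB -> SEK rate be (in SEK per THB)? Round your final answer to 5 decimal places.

Known legs of the cycle: 0.33623 × 5.7992 × 1.8218 = 3.5522640861488
For no arbitrage the full-cycle product must be 1, so the missing rate is 1 / 3.5522640861488 ≈ 0.2815106.

0.28151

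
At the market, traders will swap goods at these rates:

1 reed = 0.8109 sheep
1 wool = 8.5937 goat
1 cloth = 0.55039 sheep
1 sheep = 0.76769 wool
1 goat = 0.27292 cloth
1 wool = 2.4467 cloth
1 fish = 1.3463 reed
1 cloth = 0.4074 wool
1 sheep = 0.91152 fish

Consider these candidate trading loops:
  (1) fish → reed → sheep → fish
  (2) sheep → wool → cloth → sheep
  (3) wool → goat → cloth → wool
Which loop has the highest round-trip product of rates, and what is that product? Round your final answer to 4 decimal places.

1.0338

(1) 1.3463 × 0.8109 × 0.91152 = 0.99512
(2) 0.76769 × 2.4467 × 0.55039 = 1.03380
(3) 8.5937 × 0.27292 × 0.4074 = 0.95551
Highest is cycle (2) at 1.0338 (>1, arbitrage).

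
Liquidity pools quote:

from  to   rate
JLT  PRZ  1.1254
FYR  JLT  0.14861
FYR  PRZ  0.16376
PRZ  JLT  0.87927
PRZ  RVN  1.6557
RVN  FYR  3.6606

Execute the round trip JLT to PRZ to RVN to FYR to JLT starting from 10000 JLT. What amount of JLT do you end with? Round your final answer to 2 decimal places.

10136.52

10000 JLT × 1.1254 = 11254 PRZ
11254 PRZ × 1.6557 = 18633.2478 RVN
18633.2478 RVN × 3.6606 = 68208.86689668 FYR
68208.86689668 FYR × 0.14861 = 10136.5197095156148 JLT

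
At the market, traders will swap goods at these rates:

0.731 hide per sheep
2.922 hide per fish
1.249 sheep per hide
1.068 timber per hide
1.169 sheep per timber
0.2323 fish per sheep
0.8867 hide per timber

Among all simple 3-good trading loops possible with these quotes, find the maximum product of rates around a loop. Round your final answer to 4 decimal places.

sheep→hide→timber→sheep: 0.731 × 1.068 × 1.169 = 0.91265
fish→hide→sheep→fish: 2.922 × 1.249 × 0.2323 = 0.84780
Maximum is sheep→hide→timber→sheep at 0.9126; no arbitrage — every cycle loses value.

0.9126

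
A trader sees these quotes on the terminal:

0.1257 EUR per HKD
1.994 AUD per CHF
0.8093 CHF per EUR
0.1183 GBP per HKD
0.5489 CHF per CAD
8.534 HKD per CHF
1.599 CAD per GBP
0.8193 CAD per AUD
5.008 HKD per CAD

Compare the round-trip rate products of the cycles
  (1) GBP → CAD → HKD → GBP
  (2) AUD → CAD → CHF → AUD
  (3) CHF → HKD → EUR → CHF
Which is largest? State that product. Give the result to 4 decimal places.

0.9473

(1) 1.599 × 5.008 × 0.1183 = 0.94732
(2) 0.8193 × 0.5489 × 1.994 = 0.89673
(3) 8.534 × 0.1257 × 0.8093 = 0.86816
Highest is cycle (1) at 0.9473 (≤1, no arbitrage).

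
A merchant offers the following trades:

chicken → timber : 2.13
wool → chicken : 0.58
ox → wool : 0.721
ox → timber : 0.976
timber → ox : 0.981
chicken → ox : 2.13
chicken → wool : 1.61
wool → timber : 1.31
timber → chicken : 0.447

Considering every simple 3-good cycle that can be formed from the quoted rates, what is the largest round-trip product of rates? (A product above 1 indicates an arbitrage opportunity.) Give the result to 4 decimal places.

0.9428

timber→chicken→wool→timber: 0.447 × 1.61 × 1.31 = 0.94277
timber→chicken→ox→timber: 0.447 × 2.13 × 0.976 = 0.92926
timber→ox→wool→timber: 0.981 × 0.721 × 1.31 = 0.92656
wool→chicken→ox→wool: 0.58 × 2.13 × 0.721 = 0.89072
Maximum is timber→chicken→wool→timber at 0.9428; no arbitrage — every cycle loses value.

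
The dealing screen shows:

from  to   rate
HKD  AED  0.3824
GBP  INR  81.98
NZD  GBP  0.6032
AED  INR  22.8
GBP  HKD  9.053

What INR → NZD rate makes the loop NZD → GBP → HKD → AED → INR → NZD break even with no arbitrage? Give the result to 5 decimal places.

Known legs of the cycle: 0.6032 × 9.053 × 0.3824 × 22.8 = 47.610921126912
For no arbitrage the full-cycle product must be 1, so the missing rate is 1 / 47.610921126912 ≈ 0.0210036.

0.02100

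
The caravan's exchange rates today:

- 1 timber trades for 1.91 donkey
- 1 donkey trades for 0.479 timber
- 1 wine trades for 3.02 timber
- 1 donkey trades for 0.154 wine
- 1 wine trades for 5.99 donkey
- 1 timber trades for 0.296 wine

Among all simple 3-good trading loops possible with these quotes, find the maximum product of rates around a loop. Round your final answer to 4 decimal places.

timber→donkey→wine→timber: 1.91 × 0.154 × 3.02 = 0.88830
timber→wine→donkey→timber: 0.296 × 5.99 × 0.479 = 0.84929
Maximum is timber→donkey→wine→timber at 0.8883; no arbitrage — every cycle loses value.

0.8883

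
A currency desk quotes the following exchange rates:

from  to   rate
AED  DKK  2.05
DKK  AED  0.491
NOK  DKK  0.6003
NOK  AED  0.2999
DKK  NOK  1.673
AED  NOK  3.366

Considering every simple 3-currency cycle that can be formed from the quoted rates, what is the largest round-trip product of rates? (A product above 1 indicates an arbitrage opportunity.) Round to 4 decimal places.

AED→DKK→NOK→AED: 2.05 × 1.673 × 0.2999 = 1.02855
AED→NOK→DKK→AED: 3.366 × 0.6003 × 0.491 = 0.99212
Maximum is AED→DKK→NOK→AED at 1.0286; arbitrage exists.

1.0286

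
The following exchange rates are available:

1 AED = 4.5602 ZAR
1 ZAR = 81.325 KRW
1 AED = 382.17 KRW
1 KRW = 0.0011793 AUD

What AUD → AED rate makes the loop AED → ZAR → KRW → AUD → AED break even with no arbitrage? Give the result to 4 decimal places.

Known legs of the cycle: 4.5602 × 81.325 × 0.0011793 = 0.4373531519145
For no arbitrage the full-cycle product must be 1, so the missing rate is 1 / 0.4373531519145 ≈ 2.286482.

2.2865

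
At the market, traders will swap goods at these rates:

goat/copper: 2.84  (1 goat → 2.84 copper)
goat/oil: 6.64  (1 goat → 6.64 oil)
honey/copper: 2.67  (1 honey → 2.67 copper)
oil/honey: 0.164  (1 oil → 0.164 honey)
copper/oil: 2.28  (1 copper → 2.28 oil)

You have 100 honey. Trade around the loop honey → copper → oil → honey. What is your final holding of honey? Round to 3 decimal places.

99.837

100 honey × 2.67 = 267 copper
267 copper × 2.28 = 608.76 oil
608.76 oil × 0.164 = 99.83664 honey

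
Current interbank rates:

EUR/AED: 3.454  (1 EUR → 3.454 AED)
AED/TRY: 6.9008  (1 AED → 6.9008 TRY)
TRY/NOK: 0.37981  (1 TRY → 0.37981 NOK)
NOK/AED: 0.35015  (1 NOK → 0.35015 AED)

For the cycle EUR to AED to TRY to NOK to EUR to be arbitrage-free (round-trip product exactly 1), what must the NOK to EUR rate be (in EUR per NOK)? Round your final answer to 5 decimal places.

0.11046

Known legs of the cycle: 3.454 × 6.9008 × 0.37981 = 9.052909296992
For no arbitrage the full-cycle product must be 1, so the missing rate is 1 / 9.052909296992 ≈ 0.1104617.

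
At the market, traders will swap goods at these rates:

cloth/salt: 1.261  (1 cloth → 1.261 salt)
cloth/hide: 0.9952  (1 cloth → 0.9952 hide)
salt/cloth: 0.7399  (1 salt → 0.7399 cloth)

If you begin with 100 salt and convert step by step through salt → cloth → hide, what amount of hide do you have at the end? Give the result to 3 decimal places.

100 salt × 0.7399 = 73.99 cloth
73.99 cloth × 0.9952 = 73.634848 hide

73.635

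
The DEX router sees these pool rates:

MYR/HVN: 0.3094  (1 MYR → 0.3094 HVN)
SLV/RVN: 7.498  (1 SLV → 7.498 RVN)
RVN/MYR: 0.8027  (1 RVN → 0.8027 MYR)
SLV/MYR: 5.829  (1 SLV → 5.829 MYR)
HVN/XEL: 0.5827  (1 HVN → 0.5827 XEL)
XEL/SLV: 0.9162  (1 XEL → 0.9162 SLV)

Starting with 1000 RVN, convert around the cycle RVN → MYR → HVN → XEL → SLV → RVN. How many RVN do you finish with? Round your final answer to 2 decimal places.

994.16

1000 RVN × 0.8027 = 802.7 MYR
802.7 MYR × 0.3094 = 248.35538 HVN
248.35538 HVN × 0.5827 = 144.716679926 XEL
144.716679926 XEL × 0.9162 = 132.5894221482012 SLV
132.5894221482012 SLV × 7.498 = 994.1554872672125976 RVN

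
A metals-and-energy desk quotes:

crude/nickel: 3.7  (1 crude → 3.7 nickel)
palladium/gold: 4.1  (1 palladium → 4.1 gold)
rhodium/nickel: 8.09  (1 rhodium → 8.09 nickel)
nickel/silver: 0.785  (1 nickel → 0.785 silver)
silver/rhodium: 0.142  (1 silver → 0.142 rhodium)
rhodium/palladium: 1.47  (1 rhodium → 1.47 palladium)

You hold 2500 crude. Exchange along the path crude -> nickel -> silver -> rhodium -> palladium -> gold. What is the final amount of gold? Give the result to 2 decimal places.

6214.42

2500 crude × 3.7 = 9250 nickel
9250 nickel × 0.785 = 7261.25 silver
7261.25 silver × 0.142 = 1031.0975 rhodium
1031.0975 rhodium × 1.47 = 1515.713325 palladium
1515.713325 palladium × 4.1 = 6214.4246325 gold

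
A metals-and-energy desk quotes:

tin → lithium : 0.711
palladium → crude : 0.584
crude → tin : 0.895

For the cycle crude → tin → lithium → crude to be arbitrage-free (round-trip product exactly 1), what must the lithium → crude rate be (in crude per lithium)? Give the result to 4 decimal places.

1.5715

Known legs of the cycle: 0.895 × 0.711 = 0.636345
For no arbitrage the full-cycle product must be 1, so the missing rate is 1 / 0.636345 ≈ 1.571475.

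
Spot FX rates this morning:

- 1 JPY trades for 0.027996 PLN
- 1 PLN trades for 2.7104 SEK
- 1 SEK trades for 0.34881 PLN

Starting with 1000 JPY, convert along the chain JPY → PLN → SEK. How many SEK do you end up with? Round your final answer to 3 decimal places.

75.880

1000 JPY × 0.027996 = 27.996 PLN
27.996 PLN × 2.7104 = 75.8803584 SEK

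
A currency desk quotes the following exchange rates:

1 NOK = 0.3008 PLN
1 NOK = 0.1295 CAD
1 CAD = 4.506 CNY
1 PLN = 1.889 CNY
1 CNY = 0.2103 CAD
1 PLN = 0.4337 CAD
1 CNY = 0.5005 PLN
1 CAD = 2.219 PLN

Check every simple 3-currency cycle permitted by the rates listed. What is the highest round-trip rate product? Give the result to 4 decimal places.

CAD→CNY→PLN→CAD: 4.506 × 0.5005 × 0.4337 = 0.97810
CAD→PLN→CNY→CAD: 2.219 × 1.889 × 0.2103 = 0.88151
Maximum is CAD→CNY→PLN→CAD at 0.9781; no arbitrage — every cycle loses value.

0.9781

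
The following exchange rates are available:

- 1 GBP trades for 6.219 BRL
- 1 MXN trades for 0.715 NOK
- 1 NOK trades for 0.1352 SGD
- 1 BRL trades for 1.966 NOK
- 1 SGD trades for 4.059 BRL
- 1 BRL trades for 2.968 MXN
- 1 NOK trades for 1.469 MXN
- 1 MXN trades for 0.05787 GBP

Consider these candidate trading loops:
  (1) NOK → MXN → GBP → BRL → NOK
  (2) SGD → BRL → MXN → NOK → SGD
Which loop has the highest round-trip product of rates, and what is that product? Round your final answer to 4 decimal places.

(1) 1.469 × 0.05787 × 6.219 × 1.966 = 1.03939
(2) 4.059 × 2.968 × 0.715 × 0.1352 = 1.16457
Highest is cycle (2) at 1.1646 (>1, arbitrage).

1.1646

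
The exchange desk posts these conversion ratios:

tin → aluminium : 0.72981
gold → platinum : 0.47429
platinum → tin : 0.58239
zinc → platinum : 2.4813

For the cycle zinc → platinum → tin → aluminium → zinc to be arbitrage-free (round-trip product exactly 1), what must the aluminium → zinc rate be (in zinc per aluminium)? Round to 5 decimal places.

0.94819

Known legs of the cycle: 2.4813 × 0.58239 × 0.72981 = 1.05463697809167
For no arbitrage the full-cycle product must be 1, so the missing rate is 1 / 1.05463697809167 ≈ 0.9481936.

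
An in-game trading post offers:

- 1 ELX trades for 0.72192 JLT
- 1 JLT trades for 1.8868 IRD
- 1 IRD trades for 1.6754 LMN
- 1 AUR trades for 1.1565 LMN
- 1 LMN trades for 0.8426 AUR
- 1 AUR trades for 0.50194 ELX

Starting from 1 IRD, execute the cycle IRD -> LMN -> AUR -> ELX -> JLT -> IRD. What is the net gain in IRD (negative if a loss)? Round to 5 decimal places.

-0.03482

1 IRD × 1.6754 = 1.6754 LMN
1.6754 LMN × 0.8426 = 1.41169204 AUR
1.41169204 AUR × 0.50194 = 0.7085847025576 ELX
0.7085847025576 ELX × 0.72192 = 0.511541468470382592 JLT
0.511541468470382592 JLT × 1.8868 = 0.9651764427099178745856 IRD
Net change: 0.9651764427099178745856 − 1 = -0.0348235572900821254144 IRD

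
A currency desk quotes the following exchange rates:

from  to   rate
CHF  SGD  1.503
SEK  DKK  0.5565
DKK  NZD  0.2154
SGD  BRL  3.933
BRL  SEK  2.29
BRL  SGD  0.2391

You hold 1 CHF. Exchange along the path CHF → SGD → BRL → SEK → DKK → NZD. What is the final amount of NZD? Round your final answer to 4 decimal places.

1 CHF × 1.503 = 1.503 SGD
1.503 SGD × 3.933 = 5.911299 BRL
5.911299 BRL × 2.29 = 13.53687471 SEK
13.53687471 SEK × 0.5565 = 7.533270776115 DKK
7.533270776115 DKK × 0.2154 = 1.622666525175171 NZD

1.6227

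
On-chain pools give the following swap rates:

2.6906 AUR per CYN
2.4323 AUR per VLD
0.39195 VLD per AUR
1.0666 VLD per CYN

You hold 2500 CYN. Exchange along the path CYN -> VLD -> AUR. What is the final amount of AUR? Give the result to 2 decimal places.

2500 CYN × 1.0666 = 2666.5 VLD
2666.5 VLD × 2.4323 = 6485.72795 AUR

6485.73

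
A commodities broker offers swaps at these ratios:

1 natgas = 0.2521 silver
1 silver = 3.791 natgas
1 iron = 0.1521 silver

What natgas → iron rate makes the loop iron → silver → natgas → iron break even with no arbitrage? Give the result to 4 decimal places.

Known legs of the cycle: 0.1521 × 3.791 = 0.5766111
For no arbitrage the full-cycle product must be 1, so the missing rate is 1 / 0.5766111 ≈ 1.734271.

1.7343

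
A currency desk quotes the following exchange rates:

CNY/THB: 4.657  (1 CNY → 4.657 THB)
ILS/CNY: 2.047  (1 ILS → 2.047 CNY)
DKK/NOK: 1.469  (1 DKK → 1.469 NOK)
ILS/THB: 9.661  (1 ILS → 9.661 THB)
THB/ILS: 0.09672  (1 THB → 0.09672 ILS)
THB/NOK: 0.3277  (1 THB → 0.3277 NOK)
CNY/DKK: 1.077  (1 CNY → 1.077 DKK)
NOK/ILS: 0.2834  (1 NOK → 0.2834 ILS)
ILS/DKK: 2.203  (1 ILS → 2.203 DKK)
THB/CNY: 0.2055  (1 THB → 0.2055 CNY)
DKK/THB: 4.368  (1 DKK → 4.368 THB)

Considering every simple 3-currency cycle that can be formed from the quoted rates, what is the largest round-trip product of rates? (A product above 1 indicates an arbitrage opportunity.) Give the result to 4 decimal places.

THB→CNY→DKK→THB: 0.2055 × 1.077 × 4.368 = 0.96674
ILS→DKK→THB→ILS: 2.203 × 4.368 × 0.09672 = 0.93071
ILS→CNY→THB→ILS: 2.047 × 4.657 × 0.09672 = 0.92202
ILS→DKK→NOK→ILS: 2.203 × 1.469 × 0.2834 = 0.91714
ILS→THB→NOK→ILS: 9.661 × 0.3277 × 0.2834 = 0.89722
Maximum is THB→CNY→DKK→THB at 0.9667; no arbitrage — every cycle loses value.

0.9667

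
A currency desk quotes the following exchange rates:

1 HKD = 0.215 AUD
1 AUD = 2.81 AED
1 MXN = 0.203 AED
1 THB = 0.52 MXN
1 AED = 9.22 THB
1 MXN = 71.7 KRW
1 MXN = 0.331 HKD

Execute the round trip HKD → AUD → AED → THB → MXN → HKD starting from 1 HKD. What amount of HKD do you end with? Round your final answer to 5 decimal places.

1 HKD × 0.215 = 0.215 AUD
0.215 AUD × 2.81 = 0.60415 AED
0.60415 AED × 9.22 = 5.570263 THB
5.570263 THB × 0.52 = 2.89653676 MXN
2.89653676 MXN × 0.331 = 0.95875366756 HKD

0.95875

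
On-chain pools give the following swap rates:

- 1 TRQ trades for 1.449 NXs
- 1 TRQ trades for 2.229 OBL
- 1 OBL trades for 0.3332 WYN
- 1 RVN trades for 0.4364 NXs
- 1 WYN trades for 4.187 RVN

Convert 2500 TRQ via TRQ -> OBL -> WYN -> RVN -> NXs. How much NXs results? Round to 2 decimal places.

2500 TRQ × 2.229 = 5572.5 OBL
5572.5 OBL × 0.3332 = 1856.757 WYN
1856.757 WYN × 4.187 = 7774.241559 RVN
7774.241559 RVN × 0.4364 = 3392.6790163476 NXs

3392.68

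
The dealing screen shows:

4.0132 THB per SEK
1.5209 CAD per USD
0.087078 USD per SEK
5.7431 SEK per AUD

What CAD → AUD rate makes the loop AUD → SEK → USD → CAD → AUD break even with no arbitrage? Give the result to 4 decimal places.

Known legs of the cycle: 5.7431 × 0.087078 × 1.5209 = 0.76059853383162
For no arbitrage the full-cycle product must be 1, so the missing rate is 1 / 0.76059853383162 ≈ 1.314754.

1.3148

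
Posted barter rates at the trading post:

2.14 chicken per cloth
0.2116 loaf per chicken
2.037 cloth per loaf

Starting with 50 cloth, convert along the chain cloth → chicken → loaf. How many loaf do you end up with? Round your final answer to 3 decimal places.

50 cloth × 2.14 = 107 chicken
107 chicken × 0.2116 = 22.6412 loaf

22.641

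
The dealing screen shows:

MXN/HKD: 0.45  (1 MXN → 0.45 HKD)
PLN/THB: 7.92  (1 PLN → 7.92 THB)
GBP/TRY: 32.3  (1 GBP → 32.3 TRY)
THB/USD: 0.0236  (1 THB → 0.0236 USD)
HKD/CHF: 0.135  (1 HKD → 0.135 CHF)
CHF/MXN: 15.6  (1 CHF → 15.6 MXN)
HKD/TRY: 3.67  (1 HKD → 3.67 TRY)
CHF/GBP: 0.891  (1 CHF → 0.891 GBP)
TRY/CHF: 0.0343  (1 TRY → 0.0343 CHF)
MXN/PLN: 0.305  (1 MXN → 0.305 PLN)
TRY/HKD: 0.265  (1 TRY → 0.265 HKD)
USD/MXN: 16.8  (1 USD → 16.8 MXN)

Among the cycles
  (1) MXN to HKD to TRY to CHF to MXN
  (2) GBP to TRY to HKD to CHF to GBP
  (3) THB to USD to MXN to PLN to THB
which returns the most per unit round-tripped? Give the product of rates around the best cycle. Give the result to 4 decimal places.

1.0296

(1) 0.45 × 3.67 × 0.0343 × 15.6 = 0.88368
(2) 32.3 × 0.265 × 0.135 × 0.891 = 1.02958
(3) 0.0236 × 16.8 × 0.305 × 7.92 = 0.95774
Highest is cycle (2) at 1.0296 (>1, arbitrage).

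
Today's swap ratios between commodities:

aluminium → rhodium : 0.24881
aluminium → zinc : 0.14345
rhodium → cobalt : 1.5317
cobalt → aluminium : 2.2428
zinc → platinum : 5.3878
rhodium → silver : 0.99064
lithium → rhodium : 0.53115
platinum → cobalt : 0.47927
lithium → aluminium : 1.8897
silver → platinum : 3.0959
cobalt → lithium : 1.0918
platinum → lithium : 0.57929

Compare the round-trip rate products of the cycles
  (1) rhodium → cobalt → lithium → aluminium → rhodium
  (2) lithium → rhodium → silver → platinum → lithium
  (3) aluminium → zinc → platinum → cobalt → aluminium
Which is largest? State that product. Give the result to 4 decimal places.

(1) 1.5317 × 1.0918 × 1.8897 × 0.24881 = 0.78628
(2) 0.53115 × 0.99064 × 3.0959 × 0.57929 = 0.94366
(3) 0.14345 × 5.3878 × 0.47927 × 2.2428 = 0.83077
Highest is cycle (2) at 0.9437 (≤1, no arbitrage).

0.9437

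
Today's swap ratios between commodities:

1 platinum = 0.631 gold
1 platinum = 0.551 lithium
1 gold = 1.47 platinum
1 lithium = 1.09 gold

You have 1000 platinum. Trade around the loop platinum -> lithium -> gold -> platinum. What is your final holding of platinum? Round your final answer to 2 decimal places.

1000 platinum × 0.551 = 551 lithium
551 lithium × 1.09 = 600.59 gold
600.59 gold × 1.47 = 882.8673 platinum

882.87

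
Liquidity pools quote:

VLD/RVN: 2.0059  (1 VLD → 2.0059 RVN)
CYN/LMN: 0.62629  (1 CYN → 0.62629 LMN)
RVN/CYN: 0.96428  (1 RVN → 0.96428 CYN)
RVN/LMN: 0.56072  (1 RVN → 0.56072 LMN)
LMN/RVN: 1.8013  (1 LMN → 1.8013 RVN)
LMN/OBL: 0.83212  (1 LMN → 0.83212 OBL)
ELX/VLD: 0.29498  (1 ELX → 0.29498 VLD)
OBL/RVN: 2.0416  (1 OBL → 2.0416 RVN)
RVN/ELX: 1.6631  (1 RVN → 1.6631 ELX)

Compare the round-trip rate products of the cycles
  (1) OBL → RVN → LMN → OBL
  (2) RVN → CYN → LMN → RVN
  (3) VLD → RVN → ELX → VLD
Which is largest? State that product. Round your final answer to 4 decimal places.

(1) 2.0416 × 0.56072 × 0.83212 = 0.95258
(2) 0.96428 × 0.62629 × 1.8013 = 1.08784
(3) 2.0059 × 1.6631 × 0.29498 = 0.98406
Highest is cycle (2) at 1.0878 (>1, arbitrage).

1.0878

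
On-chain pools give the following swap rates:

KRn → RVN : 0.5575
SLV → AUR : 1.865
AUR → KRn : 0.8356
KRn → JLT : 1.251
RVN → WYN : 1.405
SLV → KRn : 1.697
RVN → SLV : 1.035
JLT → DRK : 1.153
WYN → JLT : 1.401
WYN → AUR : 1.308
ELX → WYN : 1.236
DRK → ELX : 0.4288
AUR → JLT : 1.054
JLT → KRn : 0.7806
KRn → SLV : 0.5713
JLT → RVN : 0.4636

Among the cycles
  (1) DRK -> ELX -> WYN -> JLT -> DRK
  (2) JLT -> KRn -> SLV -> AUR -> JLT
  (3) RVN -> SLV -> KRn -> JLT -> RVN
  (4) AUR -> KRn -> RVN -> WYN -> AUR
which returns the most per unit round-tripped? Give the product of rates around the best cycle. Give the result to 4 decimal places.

(1) 0.4288 × 1.236 × 1.401 × 1.153 = 0.85613
(2) 0.7806 × 0.5713 × 1.865 × 1.054 = 0.87662
(3) 1.035 × 1.697 × 1.251 × 0.4636 = 1.01865
(4) 0.8356 × 0.5575 × 1.405 × 1.308 = 0.85611
Highest is cycle (3) at 1.0186 (>1, arbitrage).

1.0186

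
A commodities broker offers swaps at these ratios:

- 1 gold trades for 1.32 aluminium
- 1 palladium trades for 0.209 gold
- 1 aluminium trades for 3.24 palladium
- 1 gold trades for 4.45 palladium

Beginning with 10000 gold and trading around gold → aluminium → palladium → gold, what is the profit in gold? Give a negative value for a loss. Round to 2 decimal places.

-1061.49

10000 gold × 1.32 = 13200 aluminium
13200 aluminium × 3.24 = 42768 palladium
42768 palladium × 0.209 = 8938.512 gold
Net change: 8938.512 − 10000 = -1061.488 gold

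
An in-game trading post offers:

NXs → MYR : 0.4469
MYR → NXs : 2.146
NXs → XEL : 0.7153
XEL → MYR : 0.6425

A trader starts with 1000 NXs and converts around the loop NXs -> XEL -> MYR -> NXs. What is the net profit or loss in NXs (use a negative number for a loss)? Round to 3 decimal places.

1000 NXs × 0.7153 = 715.3 XEL
715.3 XEL × 0.6425 = 459.58025 MYR
459.58025 MYR × 2.146 = 986.2592165 NXs
Net change: 986.2592165 − 1000 = -13.7407835 NXs

-13.741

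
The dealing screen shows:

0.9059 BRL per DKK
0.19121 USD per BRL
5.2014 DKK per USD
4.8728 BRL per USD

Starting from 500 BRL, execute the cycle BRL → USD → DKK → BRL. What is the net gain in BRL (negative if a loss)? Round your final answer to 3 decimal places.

-49.514

500 BRL × 0.19121 = 95.605 USD
95.605 USD × 5.2014 = 497.279847 DKK
497.279847 DKK × 0.9059 = 450.4858133973 BRL
Net change: 450.4858133973 − 500 = -49.5141866027 BRL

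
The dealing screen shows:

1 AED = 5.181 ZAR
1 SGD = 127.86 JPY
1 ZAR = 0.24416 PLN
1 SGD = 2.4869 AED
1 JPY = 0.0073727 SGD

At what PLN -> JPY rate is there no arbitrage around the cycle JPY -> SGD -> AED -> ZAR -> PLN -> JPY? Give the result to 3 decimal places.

Known legs of the cycle: 0.0073727 × 2.4869 × 5.181 × 0.24416 = 0.0231938579723698848
For no arbitrage the full-cycle product must be 1, so the missing rate is 1 / 0.0231938579723698848 ≈ 43.11486.

43.115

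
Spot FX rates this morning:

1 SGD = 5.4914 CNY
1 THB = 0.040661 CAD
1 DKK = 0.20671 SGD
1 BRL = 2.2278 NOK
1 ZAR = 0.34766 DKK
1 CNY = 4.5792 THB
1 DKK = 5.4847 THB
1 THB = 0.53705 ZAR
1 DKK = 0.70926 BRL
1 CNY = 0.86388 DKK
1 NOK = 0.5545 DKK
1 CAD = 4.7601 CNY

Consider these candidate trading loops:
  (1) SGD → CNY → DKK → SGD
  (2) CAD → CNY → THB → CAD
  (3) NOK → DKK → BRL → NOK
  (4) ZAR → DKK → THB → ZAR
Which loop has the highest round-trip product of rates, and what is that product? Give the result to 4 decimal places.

(1) 5.4914 × 0.86388 × 0.20671 = 0.98061
(2) 4.7601 × 4.5792 × 0.040661 = 0.88631
(3) 0.5545 × 0.70926 × 2.2278 = 0.87616
(4) 0.34766 × 5.4847 × 0.53705 = 1.02405
Highest is cycle (4) at 1.0241 (>1, arbitrage).

1.0241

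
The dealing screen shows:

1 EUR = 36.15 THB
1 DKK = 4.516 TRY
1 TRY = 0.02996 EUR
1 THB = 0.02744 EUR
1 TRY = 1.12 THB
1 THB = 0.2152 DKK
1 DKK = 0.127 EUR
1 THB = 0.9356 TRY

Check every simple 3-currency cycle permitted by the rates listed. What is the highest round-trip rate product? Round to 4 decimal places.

THB→DKK→TRY→THB: 0.2152 × 4.516 × 1.12 = 1.08846
THB→TRY→EUR→THB: 0.9356 × 0.02996 × 36.15 = 1.01331
THB→DKK→EUR→THB: 0.2152 × 0.127 × 36.15 = 0.98799
Maximum is THB→DKK→TRY→THB at 1.0885; arbitrage exists.

1.0885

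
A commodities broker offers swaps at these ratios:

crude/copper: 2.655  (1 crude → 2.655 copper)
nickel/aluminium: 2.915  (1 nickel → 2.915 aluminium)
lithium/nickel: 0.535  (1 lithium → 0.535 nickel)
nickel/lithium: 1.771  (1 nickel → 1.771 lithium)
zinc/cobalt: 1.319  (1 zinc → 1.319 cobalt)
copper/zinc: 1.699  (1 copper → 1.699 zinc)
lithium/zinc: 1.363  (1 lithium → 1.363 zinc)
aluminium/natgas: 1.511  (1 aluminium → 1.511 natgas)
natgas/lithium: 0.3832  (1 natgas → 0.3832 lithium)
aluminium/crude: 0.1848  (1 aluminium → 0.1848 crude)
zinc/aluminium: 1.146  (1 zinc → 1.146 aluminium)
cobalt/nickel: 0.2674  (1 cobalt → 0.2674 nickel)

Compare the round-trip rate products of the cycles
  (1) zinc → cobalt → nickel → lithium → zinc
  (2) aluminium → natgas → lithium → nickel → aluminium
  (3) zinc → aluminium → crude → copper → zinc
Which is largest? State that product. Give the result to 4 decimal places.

0.9553

(1) 1.319 × 0.2674 × 1.771 × 1.363 = 0.85137
(2) 1.511 × 0.3832 × 0.535 × 2.915 = 0.90299
(3) 1.146 × 0.1848 × 2.655 × 1.699 = 0.95531
Highest is cycle (3) at 0.9553 (≤1, no arbitrage).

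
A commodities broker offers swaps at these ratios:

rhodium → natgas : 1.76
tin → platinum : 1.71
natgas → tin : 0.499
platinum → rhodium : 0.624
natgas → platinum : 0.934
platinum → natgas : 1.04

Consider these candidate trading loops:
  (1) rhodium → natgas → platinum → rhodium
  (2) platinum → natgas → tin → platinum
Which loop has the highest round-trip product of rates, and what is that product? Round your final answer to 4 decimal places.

(1) 1.76 × 0.934 × 0.624 = 1.02576
(2) 1.04 × 0.499 × 1.71 = 0.88742
Highest is cycle (1) at 1.0258 (>1, arbitrage).

1.0258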